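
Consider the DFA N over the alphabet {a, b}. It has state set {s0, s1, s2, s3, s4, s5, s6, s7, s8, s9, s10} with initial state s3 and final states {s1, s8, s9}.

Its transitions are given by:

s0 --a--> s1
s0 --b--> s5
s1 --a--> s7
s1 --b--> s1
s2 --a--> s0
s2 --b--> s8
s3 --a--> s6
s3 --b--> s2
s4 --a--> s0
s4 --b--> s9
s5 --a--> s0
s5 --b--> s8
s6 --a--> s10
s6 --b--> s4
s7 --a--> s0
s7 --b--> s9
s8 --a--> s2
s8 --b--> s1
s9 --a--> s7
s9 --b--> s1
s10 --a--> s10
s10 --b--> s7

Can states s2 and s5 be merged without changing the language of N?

Yes

Start with accepting vs non-accepting: {s1,s8,s9} | {s0,s2,s3,s4,s5,s6,s7,s10}.
Refine {s0,s2,s3,s4,s5,s6,s7,s10} on symbol a: members go to different blocks, giving {s2,s3,s4,s5,s6,s7,s10} and {s0}.
Split {s2,s3,s4,s5,s6,s7,s10} by δ(·,a) → {s2,s4,s5,s7} and {s3,s6,s10}.
Stable partition: {s1,s8,s9} | {s2,s4,s5,s7} | {s0} | {s3,s6,s10} — 4 equivalence classes.
s2 and s5 lie in the same block of the stable partition, so they are equivalent — no string distinguishes them.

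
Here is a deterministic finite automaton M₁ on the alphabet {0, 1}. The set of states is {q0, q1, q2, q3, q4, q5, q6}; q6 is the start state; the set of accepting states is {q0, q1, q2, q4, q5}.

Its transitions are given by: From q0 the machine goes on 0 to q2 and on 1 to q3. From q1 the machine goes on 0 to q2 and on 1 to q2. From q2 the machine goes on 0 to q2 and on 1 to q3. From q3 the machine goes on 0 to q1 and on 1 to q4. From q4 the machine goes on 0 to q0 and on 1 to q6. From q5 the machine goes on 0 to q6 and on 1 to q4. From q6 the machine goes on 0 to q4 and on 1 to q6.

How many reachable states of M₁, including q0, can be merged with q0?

Reachable states from the start: {q0,q1,q2,q3,q4,q6}. Unreachable: {q5} — drop them.
P0 = {q0,q1,q2,q4} | {q3,q6}.
Refine {q0,q1,q2,q4} on symbol 1: members go to different blocks, giving {q0,q2,q4} and {q1}.
On input 0, block {q3,q6} splits into {q3} and {q6}.
On input 1, block {q0,q2,q4} splits into {q0,q2} and {q4}.
The partition is now stable with 5 blocks: {q0,q2} | {q3} | {q1} | {q6} | {q4}.
The equivalence class containing q0 is {q0,q2}, of size 2.

2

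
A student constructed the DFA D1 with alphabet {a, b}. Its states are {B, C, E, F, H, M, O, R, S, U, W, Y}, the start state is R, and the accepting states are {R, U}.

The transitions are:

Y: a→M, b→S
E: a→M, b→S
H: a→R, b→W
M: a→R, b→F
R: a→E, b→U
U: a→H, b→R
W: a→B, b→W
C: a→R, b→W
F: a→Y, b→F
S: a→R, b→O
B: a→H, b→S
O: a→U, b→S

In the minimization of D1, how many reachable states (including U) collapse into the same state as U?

1

Reachable states from the start: {B,E,F,H,M,O,R,S,U,W,Y}. Unreachable: {C} — drop them.
P0 = {R,U} | {B,E,F,H,M,O,S,W,Y}.
Refine {B,E,F,H,M,O,S,W,Y} on symbol a: members go to different blocks, giving {B,E,F,W,Y} and {H,M,O,S}.
Refine {R,U} on symbol a: members go to different blocks, giving {R} and {U}.
On input a, block {B,E,F,W,Y} splits into {B,E,Y} and {F,W}.
Split {H,M,O,S} by δ(·,a) → {H,M,S} and {O}.
Split {H,M,S} by δ(·,b) → {H,M} and {S}.
The partition is now stable with 7 blocks: {R} | {B,E,Y} | {H,M} | {U} | {F,W} | {O} | {S}.
The equivalence class containing U is {U}, of size 1.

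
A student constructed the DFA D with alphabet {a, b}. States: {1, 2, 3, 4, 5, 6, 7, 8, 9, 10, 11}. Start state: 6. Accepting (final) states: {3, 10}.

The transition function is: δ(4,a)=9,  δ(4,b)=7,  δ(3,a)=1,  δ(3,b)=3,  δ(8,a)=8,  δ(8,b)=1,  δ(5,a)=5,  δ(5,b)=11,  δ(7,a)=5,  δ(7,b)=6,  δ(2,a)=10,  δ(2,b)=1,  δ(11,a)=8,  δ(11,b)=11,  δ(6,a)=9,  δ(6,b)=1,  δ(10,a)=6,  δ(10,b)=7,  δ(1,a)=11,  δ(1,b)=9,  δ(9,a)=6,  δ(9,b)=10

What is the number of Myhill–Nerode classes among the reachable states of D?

Reachable states from the start: {1,5,6,7,8,9,10,11}. Unreachable: {2,3,4} — drop them.
P0 = {10} | {1,5,6,7,8,9,11}.
Refine {1,5,6,7,8,9,11} on symbol b: members go to different blocks, giving {1,5,6,7,8,11} and {9}.
Split {1,5,6,7,8,11} by δ(·,a) → {1,5,7,8,11} and {6}.
Refine {1,5,7,8,11} on symbol b: members go to different blocks, giving {5,8,11} and {1} and {7}.
Split {5,8,11} by δ(·,b) → {5,11} and {8}.
On input a, block {5,11} splits into {5} and {11}.
The partition is now stable with 8 blocks: {10} | {5} | {9} | {6} | {1} | {7} | {8} | {11}.

8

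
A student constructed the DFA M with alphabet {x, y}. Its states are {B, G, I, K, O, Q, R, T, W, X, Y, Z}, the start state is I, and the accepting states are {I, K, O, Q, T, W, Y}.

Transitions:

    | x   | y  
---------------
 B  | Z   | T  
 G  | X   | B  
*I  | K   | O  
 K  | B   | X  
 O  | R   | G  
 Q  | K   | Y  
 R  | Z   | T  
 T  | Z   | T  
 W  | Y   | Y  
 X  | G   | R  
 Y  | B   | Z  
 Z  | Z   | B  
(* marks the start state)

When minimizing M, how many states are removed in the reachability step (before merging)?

BFS from I reaches {B, G, I, K, O, R, T, X, Z}; the 3 state(s) Q, W, Y are never visited.

3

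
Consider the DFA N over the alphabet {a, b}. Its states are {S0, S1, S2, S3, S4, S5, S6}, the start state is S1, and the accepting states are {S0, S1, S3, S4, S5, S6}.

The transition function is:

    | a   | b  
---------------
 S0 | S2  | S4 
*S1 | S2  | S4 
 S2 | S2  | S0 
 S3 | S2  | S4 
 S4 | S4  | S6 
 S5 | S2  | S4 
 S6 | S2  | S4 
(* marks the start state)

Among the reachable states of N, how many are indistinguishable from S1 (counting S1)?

Reachable states from the start: {S0,S1,S2,S4,S6}. Unreachable: {S3,S5} — drop them.
P0 = {S0,S1,S4,S6} | {S2}.
Split {S0,S1,S4,S6} by δ(·,a) → {S0,S1,S6} and {S4}.
Stable partition: {S0,S1,S6} | {S2} | {S4} — 3 equivalence classes.
State S1 belongs to the block {S0,S1,S6}, which has 3 states.

3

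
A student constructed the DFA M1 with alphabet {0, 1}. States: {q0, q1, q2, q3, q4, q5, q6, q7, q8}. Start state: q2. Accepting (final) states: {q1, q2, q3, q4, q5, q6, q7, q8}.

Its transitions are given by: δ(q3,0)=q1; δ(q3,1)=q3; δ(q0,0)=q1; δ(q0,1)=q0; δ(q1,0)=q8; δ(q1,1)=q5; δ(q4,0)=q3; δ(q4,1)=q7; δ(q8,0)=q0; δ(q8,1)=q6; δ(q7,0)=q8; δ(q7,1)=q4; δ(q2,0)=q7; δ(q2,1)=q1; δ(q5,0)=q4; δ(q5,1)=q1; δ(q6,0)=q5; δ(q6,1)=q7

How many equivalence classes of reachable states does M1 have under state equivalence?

9

All states are reachable from the start state.
P0 = {q1,q2,q3,q4,q5,q6,q7,q8} | {q0}.
On input 0, block {q1,q2,q3,q4,q5,q6,q7,q8} splits into {q1,q2,q3,q4,q5,q6,q7} and {q8}.
Refine {q1,q2,q3,q4,q5,q6,q7} on symbol 0: members go to different blocks, giving {q2,q3,q4,q5,q6} and {q1,q7}.
Refine {q2,q3,q4,q5,q6} on symbol 0: members go to different blocks, giving {q4,q5,q6} and {q2,q3}.
On input 0, block {q4,q5,q6} splits into {q5,q6} and {q4}.
Refine {q5,q6} on symbol 0: members go to different blocks, giving {q5} and {q6}.
On input 1, block {q1,q7} splits into {q1} and {q7}.
Refine {q2,q3} on symbol 0: members go to different blocks, giving {q2} and {q3}.
The partition is now stable with 9 blocks: {q5} | {q0} | {q8} | {q1} | {q2} | {q4} | {q6} | {q7} | {q3}.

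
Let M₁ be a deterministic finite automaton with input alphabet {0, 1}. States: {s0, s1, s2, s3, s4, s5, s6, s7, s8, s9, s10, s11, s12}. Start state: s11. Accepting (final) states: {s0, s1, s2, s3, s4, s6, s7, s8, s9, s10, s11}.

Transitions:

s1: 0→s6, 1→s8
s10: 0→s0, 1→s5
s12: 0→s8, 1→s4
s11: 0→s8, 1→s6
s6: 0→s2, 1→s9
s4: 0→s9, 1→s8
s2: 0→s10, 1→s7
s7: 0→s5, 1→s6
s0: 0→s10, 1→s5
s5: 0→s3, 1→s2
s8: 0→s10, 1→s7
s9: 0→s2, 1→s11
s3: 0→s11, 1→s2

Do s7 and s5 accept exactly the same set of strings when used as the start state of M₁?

No

Reachable states from the start: {s0,s2,s3,s5,s6,s7,s8,s9,s10,s11}. Unreachable: {s1,s4,s12} — drop them.
Start with accepting vs non-accepting: {s0,s2,s3,s6,s7,s8,s9,s10,s11} | {s5}.
Split {s0,s2,s3,s6,s7,s8,s9,s10,s11} by δ(·,0) → {s0,s2,s3,s6,s8,s9,s10,s11} and {s7}.
Split {s0,s2,s3,s6,s8,s9,s10,s11} by δ(·,1) → {s3,s6,s9,s11} and {s0,s10} and {s2,s8}.
Refine {s3,s6,s9,s11} on symbol 0: members go to different blocks, giving {s6,s9,s11} and {s3}.
No further refinement is possible. Final partition (6 blocks): {s6,s9,s11} | {s5} | {s7} | {s0,s10} | {s2,s8} | {s3}.
s7 and s5 end up in different blocks, so they are distinguishable. For instance, the string 'ε' is accepted from only s7.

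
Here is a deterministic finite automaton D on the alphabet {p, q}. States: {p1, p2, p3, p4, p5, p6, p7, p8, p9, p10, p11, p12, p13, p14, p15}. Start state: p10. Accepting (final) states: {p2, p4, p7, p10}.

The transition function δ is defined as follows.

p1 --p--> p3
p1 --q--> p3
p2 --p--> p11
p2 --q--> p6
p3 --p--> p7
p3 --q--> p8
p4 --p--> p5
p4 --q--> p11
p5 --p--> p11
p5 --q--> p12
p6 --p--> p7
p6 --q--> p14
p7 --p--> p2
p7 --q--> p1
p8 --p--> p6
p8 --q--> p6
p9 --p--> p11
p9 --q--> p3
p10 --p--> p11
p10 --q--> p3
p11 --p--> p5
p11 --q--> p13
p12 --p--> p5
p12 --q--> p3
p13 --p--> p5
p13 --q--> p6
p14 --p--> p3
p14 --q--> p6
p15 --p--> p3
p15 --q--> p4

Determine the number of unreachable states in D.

3

Starting at p10 and following transitions, the reachable set is {p1, p2, p3, p5, p6, p7, p8, p10, p11, p12, p13, p14}. That leaves p4, p9, p15 unreachable — 3 in total.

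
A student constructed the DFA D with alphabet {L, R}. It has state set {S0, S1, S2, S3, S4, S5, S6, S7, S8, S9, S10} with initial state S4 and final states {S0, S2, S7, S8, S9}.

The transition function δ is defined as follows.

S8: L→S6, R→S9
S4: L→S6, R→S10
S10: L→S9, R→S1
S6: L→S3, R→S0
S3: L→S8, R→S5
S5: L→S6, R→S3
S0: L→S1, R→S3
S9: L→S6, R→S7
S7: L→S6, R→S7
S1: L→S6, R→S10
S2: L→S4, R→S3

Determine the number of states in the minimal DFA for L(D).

5

First remove the unreachable states {S2}; 10 states remain.
Initial partition by acceptance: {S0,S7,S8,S9} | {S1,S3,S4,S5,S6,S10}.
On input R, block {S0,S7,S8,S9} splits into {S7,S8,S9} and {S0}.
Split {S1,S3,S4,S5,S6,S10} by δ(·,L) → {S1,S4,S5,S6} and {S3,S10}.
Refine {S1,S4,S5,S6} on symbol L: members go to different blocks, giving {S1,S4,S5} and {S6}.
No further refinement is possible. Final partition (5 blocks): {S7,S8,S9} | {S1,S4,S5} | {S0} | {S3,S10} | {S6}.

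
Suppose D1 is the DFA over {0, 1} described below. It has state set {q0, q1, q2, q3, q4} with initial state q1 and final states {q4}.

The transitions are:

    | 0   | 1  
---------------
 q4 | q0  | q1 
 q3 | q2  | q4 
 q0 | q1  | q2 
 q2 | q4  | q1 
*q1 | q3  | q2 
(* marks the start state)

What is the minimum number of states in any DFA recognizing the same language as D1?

All states are reachable from the start state.
Start with accepting vs non-accepting: {q4} | {q0,q1,q2,q3}.
On input 0, block {q0,q1,q2,q3} splits into {q0,q1,q3} and {q2}.
On input 0, block {q0,q1,q3} splits into {q0,q1} and {q3}.
Split {q0,q1} by δ(·,0) → {q0} and {q1}.
No further refinement is possible. Final partition (5 blocks): {q4} | {q0} | {q2} | {q3} | {q1}.

5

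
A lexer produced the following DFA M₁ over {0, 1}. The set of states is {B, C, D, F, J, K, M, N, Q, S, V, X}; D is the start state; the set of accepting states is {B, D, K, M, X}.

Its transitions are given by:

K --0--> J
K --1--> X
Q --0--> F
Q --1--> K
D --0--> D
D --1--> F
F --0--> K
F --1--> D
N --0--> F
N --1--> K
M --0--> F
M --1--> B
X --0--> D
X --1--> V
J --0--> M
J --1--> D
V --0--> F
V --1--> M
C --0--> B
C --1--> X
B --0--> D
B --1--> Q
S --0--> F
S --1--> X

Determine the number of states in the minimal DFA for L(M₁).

5

First remove the unreachable states {C,N,S}; 9 states remain.
Start with accepting vs non-accepting: {B,D,K,M,X} | {F,J,Q,V}.
On input 0, block {B,D,K,M,X} splits into {B,D,X} and {K,M}.
Refine {F,J,Q,V} on symbol 0: members go to different blocks, giving {Q,V} and {F,J}.
On input 1, block {B,D,X} splits into {B,X} and {D}.
Stable partition: {B,X} | {Q,V} | {K,M} | {F,J} | {D} — 5 equivalence classes.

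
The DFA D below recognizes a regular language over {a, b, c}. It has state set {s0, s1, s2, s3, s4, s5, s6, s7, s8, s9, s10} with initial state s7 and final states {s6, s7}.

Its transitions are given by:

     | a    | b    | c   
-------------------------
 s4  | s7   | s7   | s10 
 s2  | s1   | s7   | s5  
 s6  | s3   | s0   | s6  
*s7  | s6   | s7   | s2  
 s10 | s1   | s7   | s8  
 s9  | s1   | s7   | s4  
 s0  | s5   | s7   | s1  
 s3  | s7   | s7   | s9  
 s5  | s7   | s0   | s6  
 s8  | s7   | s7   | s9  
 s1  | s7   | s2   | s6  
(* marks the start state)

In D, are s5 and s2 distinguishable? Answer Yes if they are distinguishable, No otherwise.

All states are reachable from the start state.
P0 = {s6,s7} | {s0,s1,s2,s3,s4,s5,s8,s9,s10}.
On input a, block {s6,s7} splits into {s6} and {s7}.
Refine {s0,s1,s2,s3,s4,s5,s8,s9,s10} on symbol a: members go to different blocks, giving {s1,s3,s4,s5,s8} and {s0,s2,s9,s10}.
On input b, block {s1,s3,s4,s5,s8} splits into {s3,s4,s8} and {s1,s5}.
On input c, block {s0,s2,s9,s10} splits into {s0,s2} and {s9,s10}.
The partition is now stable with 6 blocks: {s6} | {s3,s4,s8} | {s7} | {s0,s2} | {s1,s5} | {s9,s10}.
s5 and s2 end up in different blocks, so they are distinguishable. For instance, the string 'a' is accepted from only s5.

Yes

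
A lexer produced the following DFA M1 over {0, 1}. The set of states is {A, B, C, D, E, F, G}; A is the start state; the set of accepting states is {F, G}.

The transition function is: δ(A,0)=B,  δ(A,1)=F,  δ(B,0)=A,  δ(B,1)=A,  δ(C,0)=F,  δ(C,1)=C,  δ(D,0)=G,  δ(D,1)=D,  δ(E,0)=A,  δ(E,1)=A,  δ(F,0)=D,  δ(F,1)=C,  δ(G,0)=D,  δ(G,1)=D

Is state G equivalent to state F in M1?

Yes

Reachable states from the start: {A,B,C,D,F,G}. Unreachable: {E} — drop them.
Start with accepting vs non-accepting: {F,G} | {A,B,C,D}.
On input 0, block {A,B,C,D} splits into {A,B} and {C,D}.
Refine {A,B} on symbol 1: members go to different blocks, giving {A} and {B}.
No further refinement is possible. Final partition (4 blocks): {F,G} | {A} | {C,D} | {B}.
G and F lie in the same block of the stable partition, so they are equivalent — no string distinguishes them.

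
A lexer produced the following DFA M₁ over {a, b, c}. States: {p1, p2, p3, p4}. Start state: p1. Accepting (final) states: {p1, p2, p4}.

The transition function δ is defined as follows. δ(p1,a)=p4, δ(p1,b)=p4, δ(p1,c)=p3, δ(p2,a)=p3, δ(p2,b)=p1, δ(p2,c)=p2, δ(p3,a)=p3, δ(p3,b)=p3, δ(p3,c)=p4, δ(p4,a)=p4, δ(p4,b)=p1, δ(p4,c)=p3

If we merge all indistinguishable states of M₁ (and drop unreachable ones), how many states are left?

States {p2} cannot be reached from the start state, so discard them.
P0 = {p1,p4} | {p3}.
Stable partition: {p1,p4} | {p3} — 2 equivalence classes.

2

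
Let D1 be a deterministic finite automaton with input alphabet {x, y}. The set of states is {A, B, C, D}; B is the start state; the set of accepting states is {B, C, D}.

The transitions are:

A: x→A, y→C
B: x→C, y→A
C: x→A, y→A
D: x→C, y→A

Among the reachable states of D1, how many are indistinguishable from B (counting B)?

States {D} cannot be reached from the start state, so discard them.
P0 = {B,C} | {A}.
Split {B,C} by δ(·,x) → {B} and {C}.
The partition is now stable with 3 blocks: {B} | {A} | {C}.
The equivalence class containing B is {B}, of size 1.

1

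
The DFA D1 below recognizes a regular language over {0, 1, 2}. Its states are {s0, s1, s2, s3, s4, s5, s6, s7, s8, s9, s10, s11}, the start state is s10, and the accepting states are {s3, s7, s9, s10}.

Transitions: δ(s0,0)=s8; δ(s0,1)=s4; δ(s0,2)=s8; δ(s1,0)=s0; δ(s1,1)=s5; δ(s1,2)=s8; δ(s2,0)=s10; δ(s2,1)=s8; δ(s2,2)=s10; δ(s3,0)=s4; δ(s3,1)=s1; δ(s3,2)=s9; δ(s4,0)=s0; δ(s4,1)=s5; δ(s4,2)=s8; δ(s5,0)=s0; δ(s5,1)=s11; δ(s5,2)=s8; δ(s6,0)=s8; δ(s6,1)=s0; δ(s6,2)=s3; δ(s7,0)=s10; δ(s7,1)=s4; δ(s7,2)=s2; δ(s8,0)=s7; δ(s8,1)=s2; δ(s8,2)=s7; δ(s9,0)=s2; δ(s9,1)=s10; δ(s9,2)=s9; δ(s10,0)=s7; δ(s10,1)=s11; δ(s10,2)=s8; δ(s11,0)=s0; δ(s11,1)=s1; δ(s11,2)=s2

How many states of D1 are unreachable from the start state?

No path from s10 leads to s3, s6, s9; the other 9 states are all reachable.

3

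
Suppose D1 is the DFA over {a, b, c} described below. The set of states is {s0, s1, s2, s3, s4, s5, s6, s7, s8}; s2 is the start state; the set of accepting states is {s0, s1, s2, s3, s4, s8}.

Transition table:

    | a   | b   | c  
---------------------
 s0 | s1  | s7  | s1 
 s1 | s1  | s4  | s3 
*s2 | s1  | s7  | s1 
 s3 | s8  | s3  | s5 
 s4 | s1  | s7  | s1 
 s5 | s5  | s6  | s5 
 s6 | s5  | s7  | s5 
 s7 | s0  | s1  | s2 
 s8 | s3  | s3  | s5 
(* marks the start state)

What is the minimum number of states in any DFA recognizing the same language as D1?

Every state is reachable, so we keep all 9.
Start with accepting vs non-accepting: {s0,s1,s2,s3,s4,s8} | {s5,s6,s7}.
Refine {s0,s1,s2,s3,s4,s8} on symbol b: members go to different blocks, giving {s0,s2,s4} and {s1,s3,s8}.
On input a, block {s5,s6,s7} splits into {s5,s6} and {s7}.
Split {s5,s6} by δ(·,b) → {s5} and {s6}.
On input b, block {s1,s3,s8} splits into {s3,s8} and {s1}.
No further refinement is possible. Final partition (6 blocks): {s0,s2,s4} | {s5} | {s3,s8} | {s7} | {s6} | {s1}.

6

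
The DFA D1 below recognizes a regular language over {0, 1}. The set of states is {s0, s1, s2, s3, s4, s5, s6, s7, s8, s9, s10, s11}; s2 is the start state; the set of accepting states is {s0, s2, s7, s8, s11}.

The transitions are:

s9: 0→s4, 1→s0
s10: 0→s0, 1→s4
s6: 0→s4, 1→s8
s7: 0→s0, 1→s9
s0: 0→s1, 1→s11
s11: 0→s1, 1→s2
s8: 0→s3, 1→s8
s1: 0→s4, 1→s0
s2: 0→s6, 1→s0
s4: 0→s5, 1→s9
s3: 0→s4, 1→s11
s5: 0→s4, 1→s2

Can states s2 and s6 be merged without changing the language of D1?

No

First remove the unreachable states {s7,s10}; 10 states remain.
Initial partition by acceptance: {s0,s2,s8,s11} | {s1,s3,s4,s5,s6,s9}.
Refine {s1,s3,s4,s5,s6,s9} on symbol 1: members go to different blocks, giving {s1,s3,s5,s6,s9} and {s4}.
The partition is now stable with 3 blocks: {s0,s2,s8,s11} | {s1,s3,s5,s6,s9} | {s4}.
s2 and s6 end up in different blocks, so they are distinguishable. For instance, the string 'ε' is accepted from only s2.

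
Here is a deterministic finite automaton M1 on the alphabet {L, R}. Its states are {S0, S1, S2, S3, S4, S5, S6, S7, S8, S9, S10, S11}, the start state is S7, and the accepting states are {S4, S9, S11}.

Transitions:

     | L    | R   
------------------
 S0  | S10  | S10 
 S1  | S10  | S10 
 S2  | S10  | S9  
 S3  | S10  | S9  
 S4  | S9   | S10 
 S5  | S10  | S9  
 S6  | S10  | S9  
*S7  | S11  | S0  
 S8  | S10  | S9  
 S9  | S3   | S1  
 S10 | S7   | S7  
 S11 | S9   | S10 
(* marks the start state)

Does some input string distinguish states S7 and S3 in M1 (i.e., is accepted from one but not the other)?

Yes

First remove the unreachable states {S2,S4,S5,S6,S8}; 7 states remain.
Initial partition by acceptance: {S9,S11} | {S0,S1,S3,S7,S10}.
On input L, block {S9,S11} splits into {S9} and {S11}.
Split {S0,S1,S3,S7,S10} by δ(·,L) → {S0,S1,S3,S10} and {S7}.
On input L, block {S0,S1,S3,S10} splits into {S0,S1,S3} and {S10}.
On input R, block {S0,S1,S3} splits into {S0,S1} and {S3}.
Stable partition: {S9} | {S0,S1} | {S11} | {S7} | {S10} | {S3} — 6 equivalence classes.
S7 and S3 end up in different blocks, so they are distinguishable. For instance, the string 'L' is accepted from only S7.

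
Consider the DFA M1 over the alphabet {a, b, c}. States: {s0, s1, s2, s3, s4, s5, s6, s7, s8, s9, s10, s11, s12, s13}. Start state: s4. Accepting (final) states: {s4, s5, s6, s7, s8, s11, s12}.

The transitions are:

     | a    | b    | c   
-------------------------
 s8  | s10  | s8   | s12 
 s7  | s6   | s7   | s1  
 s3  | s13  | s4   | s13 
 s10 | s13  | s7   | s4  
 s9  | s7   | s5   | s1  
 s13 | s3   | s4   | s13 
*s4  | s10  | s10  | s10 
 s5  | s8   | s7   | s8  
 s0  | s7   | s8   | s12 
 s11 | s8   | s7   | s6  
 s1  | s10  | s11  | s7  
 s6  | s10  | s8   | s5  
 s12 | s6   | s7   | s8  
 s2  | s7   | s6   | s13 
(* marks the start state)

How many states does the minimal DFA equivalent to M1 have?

Reachable states from the start: {s1,s3,s4,s5,s6,s7,s8,s10,s11,s12,s13}. Unreachable: {s0,s2,s9} — drop them.
Initial partition by acceptance: {s4,s5,s6,s7,s8,s11,s12} | {s1,s3,s10,s13}.
Split {s4,s5,s6,s7,s8,s11,s12} by δ(·,a) → {s5,s7,s11,s12} and {s4,s6,s8}.
On input c, block {s5,s7,s11,s12} splits into {s5,s11,s12} and {s7}.
Split {s1,s3,s10,s13} by δ(·,b) → {s3,s13} and {s1} and {s10}.
Refine {s4,s6,s8} on symbol b: members go to different blocks, giving {s6,s8} and {s4}.
The partition is now stable with 7 blocks: {s5,s11,s12} | {s3,s13} | {s6,s8} | {s7} | {s1} | {s10} | {s4}.

7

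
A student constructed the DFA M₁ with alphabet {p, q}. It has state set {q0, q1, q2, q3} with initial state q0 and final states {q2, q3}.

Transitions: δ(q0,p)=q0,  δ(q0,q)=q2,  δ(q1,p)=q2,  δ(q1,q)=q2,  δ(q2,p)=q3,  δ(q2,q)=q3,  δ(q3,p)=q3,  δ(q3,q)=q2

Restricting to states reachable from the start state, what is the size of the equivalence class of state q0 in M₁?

1

Reachable states from the start: {q0,q2,q3}. Unreachable: {q1} — drop them.
Start with accepting vs non-accepting: {q2,q3} | {q0}.
The partition is now stable with 2 blocks: {q2,q3} | {q0}.
The equivalence class containing q0 is {q0}, of size 1.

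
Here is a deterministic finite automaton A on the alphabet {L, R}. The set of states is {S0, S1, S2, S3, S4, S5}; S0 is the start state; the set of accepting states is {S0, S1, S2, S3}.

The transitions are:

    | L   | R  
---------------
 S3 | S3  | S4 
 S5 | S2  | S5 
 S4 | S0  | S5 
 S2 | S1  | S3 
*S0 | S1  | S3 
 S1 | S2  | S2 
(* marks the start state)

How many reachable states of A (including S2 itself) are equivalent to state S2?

2

P0 = {S0,S1,S2,S3} | {S4,S5}.
On input R, block {S0,S1,S2,S3} splits into {S0,S1,S2} and {S3}.
Split {S0,S1,S2} by δ(·,R) → {S0,S2} and {S1}.
Stable partition: {S0,S2} | {S4,S5} | {S3} | {S1} — 4 equivalence classes.
State S2 belongs to the block {S0,S2}, which has 2 states.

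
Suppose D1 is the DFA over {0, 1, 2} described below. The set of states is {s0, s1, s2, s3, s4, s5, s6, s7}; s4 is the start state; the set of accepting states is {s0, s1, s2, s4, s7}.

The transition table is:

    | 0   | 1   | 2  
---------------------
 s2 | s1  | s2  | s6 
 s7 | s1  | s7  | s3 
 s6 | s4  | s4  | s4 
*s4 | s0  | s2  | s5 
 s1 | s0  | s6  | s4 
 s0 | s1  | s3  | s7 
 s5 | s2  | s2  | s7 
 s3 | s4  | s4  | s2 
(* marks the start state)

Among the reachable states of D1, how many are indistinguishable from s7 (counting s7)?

3

Initial partition by acceptance: {s0,s1,s2,s4,s7} | {s3,s5,s6}.
Split {s0,s1,s2,s4,s7} by δ(·,1) → {s2,s4,s7} and {s0,s1}.
No further refinement is possible. Final partition (3 blocks): {s2,s4,s7} | {s3,s5,s6} | {s0,s1}.
The equivalence class containing s7 is {s2,s4,s7}, of size 3.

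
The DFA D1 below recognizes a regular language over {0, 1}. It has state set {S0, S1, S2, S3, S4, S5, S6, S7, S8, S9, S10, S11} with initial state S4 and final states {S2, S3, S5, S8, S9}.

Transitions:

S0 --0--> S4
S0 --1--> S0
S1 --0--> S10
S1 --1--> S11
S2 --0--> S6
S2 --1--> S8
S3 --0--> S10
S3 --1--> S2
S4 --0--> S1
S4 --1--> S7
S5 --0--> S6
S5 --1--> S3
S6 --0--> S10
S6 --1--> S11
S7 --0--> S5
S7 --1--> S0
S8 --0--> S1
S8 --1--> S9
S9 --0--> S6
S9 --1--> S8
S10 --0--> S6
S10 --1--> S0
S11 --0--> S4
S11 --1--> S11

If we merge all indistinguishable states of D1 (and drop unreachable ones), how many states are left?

5

P0 = {S2,S3,S5,S8,S9} | {S0,S1,S4,S6,S7,S10,S11}.
Split {S0,S1,S4,S6,S7,S10,S11} by δ(·,0) → {S0,S1,S4,S6,S10,S11} and {S7}.
Split {S0,S1,S4,S6,S10,S11} by δ(·,1) → {S0,S1,S6,S10,S11} and {S4}.
On input 0, block {S0,S1,S6,S10,S11} splits into {S1,S6,S10} and {S0,S11}.
The partition is now stable with 5 blocks: {S2,S3,S5,S8,S9} | {S1,S6,S10} | {S7} | {S4} | {S0,S11}.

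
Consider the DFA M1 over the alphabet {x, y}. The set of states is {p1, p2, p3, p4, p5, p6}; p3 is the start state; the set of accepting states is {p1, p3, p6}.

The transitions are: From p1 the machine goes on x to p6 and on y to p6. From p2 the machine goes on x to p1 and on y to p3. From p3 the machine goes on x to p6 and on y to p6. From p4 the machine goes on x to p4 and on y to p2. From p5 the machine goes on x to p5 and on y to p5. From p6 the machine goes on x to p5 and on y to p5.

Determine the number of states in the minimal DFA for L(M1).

3

First remove the unreachable states {p1,p2,p4}; 3 states remain.
P0 = {p3,p6} | {p5}.
On input x, block {p3,p6} splits into {p3} and {p6}.
No further refinement is possible. Final partition (3 blocks): {p3} | {p5} | {p6}.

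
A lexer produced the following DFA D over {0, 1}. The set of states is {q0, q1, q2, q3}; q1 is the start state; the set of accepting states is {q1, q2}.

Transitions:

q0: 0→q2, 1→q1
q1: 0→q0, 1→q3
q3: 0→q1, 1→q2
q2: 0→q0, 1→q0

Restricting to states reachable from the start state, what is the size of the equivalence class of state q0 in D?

2

Every state is reachable, so we keep all 4.
Start with accepting vs non-accepting: {q1,q2} | {q0,q3}.
No further refinement is possible. Final partition (2 blocks): {q1,q2} | {q0,q3}.
The equivalence class containing q0 is {q0,q3}, of size 2.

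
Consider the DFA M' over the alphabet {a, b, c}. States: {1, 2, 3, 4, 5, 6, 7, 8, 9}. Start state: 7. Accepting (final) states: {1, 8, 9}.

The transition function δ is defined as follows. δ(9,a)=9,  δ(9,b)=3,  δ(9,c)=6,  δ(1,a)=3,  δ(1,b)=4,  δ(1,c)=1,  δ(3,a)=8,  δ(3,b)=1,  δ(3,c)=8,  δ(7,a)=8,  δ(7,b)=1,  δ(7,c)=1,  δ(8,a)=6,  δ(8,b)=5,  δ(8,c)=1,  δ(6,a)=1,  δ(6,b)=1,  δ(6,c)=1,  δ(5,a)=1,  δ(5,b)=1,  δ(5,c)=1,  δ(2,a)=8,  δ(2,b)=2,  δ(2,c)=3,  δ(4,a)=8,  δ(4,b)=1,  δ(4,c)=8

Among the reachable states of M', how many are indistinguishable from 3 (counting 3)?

5

Reachable states from the start: {1,3,4,5,6,7,8}. Unreachable: {2,9} — drop them.
Initial partition by acceptance: {1,8} | {3,4,5,6,7}.
The partition is now stable with 2 blocks: {1,8} | {3,4,5,6,7}.
State 3 belongs to the block {3,4,5,6,7}, which has 5 states.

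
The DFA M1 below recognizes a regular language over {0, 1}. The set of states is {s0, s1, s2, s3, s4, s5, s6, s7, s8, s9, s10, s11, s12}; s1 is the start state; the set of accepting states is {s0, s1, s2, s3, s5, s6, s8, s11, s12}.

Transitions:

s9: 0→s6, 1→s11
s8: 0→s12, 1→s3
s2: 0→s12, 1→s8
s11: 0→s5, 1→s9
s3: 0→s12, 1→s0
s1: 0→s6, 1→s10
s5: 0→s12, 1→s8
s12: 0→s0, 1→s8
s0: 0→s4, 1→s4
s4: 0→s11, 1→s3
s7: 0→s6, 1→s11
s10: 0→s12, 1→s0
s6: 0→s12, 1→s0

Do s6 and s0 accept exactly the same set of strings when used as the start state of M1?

First remove the unreachable states {s2,s7}; 11 states remain.
Start with accepting vs non-accepting: {s0,s1,s3,s5,s6,s8,s11,s12} | {s4,s9,s10}.
On input 0, block {s0,s1,s3,s5,s6,s8,s11,s12} splits into {s1,s3,s5,s6,s8,s11,s12} and {s0}.
On input 0, block {s1,s3,s5,s6,s8,s11,s12} splits into {s1,s3,s5,s6,s8,s11} and {s12}.
On input 0, block {s1,s3,s5,s6,s8,s11} splits into {s3,s5,s6,s8} and {s1,s11}.
Refine {s3,s5,s6,s8} on symbol 1: members go to different blocks, giving {s3,s6} and {s5,s8}.
Split {s4,s9,s10} by δ(·,0) → {s4} and {s9} and {s10}.
Split {s1,s11} by δ(·,0) → {s1} and {s11}.
On input 1, block {s5,s8} splits into {s5} and {s8}.
The partition is now stable with 10 blocks: {s3,s6} | {s4} | {s0} | {s12} | {s1} | {s5} | {s9} | {s10} | {s11} | {s8}.
s6 and s0 end up in different blocks, so they are distinguishable. For instance, the string '0' is accepted from only s6.

No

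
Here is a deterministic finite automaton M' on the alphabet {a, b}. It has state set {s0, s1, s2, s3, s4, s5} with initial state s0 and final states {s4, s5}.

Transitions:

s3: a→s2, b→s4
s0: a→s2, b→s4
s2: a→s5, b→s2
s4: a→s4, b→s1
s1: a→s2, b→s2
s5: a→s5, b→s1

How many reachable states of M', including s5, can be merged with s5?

States {s3} cannot be reached from the start state, so discard them.
Start with accepting vs non-accepting: {s4,s5} | {s0,s1,s2}.
Refine {s0,s1,s2} on symbol a: members go to different blocks, giving {s0,s1} and {s2}.
On input b, block {s0,s1} splits into {s0} and {s1}.
No further refinement is possible. Final partition (4 blocks): {s4,s5} | {s0} | {s2} | {s1}.
The equivalence class containing s5 is {s4,s5}, of size 2.

2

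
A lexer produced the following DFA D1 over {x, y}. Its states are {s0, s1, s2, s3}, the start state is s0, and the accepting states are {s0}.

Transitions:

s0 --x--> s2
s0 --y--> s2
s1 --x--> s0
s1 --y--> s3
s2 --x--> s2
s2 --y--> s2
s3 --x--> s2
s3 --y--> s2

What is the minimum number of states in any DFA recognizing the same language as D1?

2

States {s1,s3} cannot be reached from the start state, so discard them.
P0 = {s0} | {s2}.
The partition is now stable with 2 blocks: {s0} | {s2}.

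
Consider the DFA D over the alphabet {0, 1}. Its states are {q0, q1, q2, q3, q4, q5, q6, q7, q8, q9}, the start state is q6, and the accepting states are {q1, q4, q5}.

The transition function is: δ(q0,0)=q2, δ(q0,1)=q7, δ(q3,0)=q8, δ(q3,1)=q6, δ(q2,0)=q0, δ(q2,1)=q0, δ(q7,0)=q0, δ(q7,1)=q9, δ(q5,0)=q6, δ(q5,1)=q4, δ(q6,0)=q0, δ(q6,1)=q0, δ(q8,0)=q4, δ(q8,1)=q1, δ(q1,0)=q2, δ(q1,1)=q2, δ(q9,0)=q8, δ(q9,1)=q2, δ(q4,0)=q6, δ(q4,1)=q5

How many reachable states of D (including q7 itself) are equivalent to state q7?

1

First remove the unreachable states {q3}; 9 states remain.
P0 = {q1,q4,q5} | {q0,q2,q6,q7,q8,q9}.
Split {q1,q4,q5} by δ(·,1) → {q4,q5} and {q1}.
Split {q0,q2,q6,q7,q8,q9} by δ(·,0) → {q0,q2,q6,q7,q9} and {q8}.
On input 0, block {q0,q2,q6,q7,q9} splits into {q0,q2,q6,q7} and {q9}.
Split {q0,q2,q6,q7} by δ(·,1) → {q0,q2,q6} and {q7}.
On input 1, block {q0,q2,q6} splits into {q2,q6} and {q0}.
No further refinement is possible. Final partition (7 blocks): {q4,q5} | {q2,q6} | {q1} | {q8} | {q9} | {q7} | {q0}.
State q7 belongs to the block {q7}, which has 1 states.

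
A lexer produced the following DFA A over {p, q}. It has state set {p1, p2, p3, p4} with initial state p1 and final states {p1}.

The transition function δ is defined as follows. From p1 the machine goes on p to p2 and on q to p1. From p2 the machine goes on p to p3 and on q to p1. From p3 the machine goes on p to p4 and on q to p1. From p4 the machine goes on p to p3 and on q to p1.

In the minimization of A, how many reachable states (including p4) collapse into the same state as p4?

3

Every state is reachable, so we keep all 4.
P0 = {p1} | {p2,p3,p4}.
The partition is now stable with 2 blocks: {p1} | {p2,p3,p4}.
State p4 belongs to the block {p2,p3,p4}, which has 3 states.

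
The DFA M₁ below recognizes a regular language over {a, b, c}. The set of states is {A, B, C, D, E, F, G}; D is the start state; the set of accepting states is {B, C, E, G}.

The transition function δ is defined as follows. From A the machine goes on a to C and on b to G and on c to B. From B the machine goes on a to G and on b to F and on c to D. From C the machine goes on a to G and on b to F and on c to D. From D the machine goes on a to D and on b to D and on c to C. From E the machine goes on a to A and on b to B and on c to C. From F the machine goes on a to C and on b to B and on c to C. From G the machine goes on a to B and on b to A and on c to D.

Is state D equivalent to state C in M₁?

First remove the unreachable states {E}; 6 states remain.
Initial partition by acceptance: {B,C,G} | {A,D,F}.
Split {A,D,F} by δ(·,a) → {A,F} and {D}.
The partition is now stable with 3 blocks: {B,C,G} | {A,F} | {D}.
D and C end up in different blocks, so they are distinguishable. For instance, the string 'ε' is accepted from only C.

No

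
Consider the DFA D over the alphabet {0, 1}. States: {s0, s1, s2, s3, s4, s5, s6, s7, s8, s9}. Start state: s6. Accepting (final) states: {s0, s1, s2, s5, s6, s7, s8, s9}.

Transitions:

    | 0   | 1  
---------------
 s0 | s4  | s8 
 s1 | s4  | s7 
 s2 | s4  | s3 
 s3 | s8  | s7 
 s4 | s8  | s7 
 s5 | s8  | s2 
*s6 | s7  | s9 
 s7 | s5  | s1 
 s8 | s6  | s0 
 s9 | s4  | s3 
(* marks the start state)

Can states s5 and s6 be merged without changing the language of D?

Initial partition by acceptance: {s0,s1,s2,s5,s6,s7,s8,s9} | {s3,s4}.
Refine {s0,s1,s2,s5,s6,s7,s8,s9} on symbol 0: members go to different blocks, giving {s0,s1,s2,s9} and {s5,s6,s7,s8}.
Split {s0,s1,s2,s9} by δ(·,1) → {s0,s1} and {s2,s9}.
Refine {s5,s6,s7,s8} on symbol 1: members go to different blocks, giving {s5,s6} and {s7,s8}.
The partition is now stable with 5 blocks: {s0,s1} | {s3,s4} | {s5,s6} | {s2,s9} | {s7,s8}.
s5 and s6 lie in the same block of the stable partition, so they are equivalent — no string distinguishes them.

Yes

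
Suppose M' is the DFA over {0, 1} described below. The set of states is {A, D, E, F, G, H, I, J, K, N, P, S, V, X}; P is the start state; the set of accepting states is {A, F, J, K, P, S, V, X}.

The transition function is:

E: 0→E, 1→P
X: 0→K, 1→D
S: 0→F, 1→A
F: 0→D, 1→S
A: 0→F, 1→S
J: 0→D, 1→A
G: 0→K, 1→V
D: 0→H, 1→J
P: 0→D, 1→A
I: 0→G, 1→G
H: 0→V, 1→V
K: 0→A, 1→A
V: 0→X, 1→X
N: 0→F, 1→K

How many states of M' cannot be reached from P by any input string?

4

Starting at P and following transitions, the reachable set is {A, D, F, H, J, K, P, S, V, X}. That leaves E, G, I, N unreachable — 4 in total.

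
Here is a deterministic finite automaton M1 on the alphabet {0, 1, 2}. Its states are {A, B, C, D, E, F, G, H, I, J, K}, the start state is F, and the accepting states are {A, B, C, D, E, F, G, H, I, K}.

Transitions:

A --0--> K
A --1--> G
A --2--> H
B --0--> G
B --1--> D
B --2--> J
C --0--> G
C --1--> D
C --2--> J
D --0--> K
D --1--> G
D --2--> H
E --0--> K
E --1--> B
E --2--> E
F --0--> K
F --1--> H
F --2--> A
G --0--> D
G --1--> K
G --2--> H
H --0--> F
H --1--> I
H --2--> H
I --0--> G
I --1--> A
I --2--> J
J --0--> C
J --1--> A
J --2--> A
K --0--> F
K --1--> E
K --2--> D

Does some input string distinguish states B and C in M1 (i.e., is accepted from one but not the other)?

No

All states are reachable from the start state.
P0 = {A,B,C,D,E,F,G,H,I,K} | {J}.
Split {A,B,C,D,E,F,G,H,I,K} by δ(·,2) → {A,D,E,F,G,H,K} and {B,C,I}.
Refine {A,D,E,F,G,H,K} on symbol 1: members go to different blocks, giving {A,D,F,G,K} and {E,H}.
Refine {A,D,F,G,K} on symbol 1: members go to different blocks, giving {A,D,G} and {F,K}.
On input 0, block {A,D,G} splits into {A,D} and {G}.
The partition is now stable with 6 blocks: {A,D} | {J} | {B,C,I} | {E,H} | {F,K} | {G}.
B and C lie in the same block of the stable partition, so they are equivalent — no string distinguishes them.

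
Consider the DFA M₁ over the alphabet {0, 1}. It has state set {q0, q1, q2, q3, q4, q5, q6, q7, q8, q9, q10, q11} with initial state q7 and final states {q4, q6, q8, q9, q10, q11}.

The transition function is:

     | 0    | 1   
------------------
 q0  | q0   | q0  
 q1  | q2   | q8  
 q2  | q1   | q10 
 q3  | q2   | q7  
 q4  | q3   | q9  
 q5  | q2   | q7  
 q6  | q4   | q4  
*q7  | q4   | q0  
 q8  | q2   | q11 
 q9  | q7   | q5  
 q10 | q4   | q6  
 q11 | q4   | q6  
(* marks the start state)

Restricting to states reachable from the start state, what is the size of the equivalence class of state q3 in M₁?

2

Every state is reachable, so we keep all 12.
Initial partition by acceptance: {q4,q6,q8,q9,q10,q11} | {q0,q1,q2,q3,q5,q7}.
Split {q4,q6,q8,q9,q10,q11} by δ(·,0) → {q4,q8,q9} and {q6,q10,q11}.
On input 1, block {q4,q8,q9} splits into {q4} and {q8} and {q9}.
Refine {q0,q1,q2,q3,q5,q7} on symbol 0: members go to different blocks, giving {q0,q1,q2,q3,q5} and {q7}.
On input 1, block {q0,q1,q2,q3,q5} splits into {q3,q5} and {q0} and {q1} and {q2}.
Split {q6,q10,q11} by δ(·,1) → {q10,q11} and {q6}.
No further refinement is possible. Final partition (10 blocks): {q4} | {q3,q5} | {q10,q11} | {q8} | {q9} | {q7} | {q0} | {q1} | {q2} | {q6}.
The equivalence class containing q3 is {q3,q5}, of size 2.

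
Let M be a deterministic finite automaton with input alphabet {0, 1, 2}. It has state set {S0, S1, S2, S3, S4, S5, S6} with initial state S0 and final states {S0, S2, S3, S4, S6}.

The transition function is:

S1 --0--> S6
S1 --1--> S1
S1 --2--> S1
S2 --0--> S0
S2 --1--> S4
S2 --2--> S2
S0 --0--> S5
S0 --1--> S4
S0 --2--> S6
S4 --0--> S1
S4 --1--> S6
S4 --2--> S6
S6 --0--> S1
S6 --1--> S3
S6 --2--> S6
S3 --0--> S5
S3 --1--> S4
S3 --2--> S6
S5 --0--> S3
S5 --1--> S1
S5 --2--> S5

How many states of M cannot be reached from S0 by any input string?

1

No path from S0 leads to S2; the other 6 states are all reachable.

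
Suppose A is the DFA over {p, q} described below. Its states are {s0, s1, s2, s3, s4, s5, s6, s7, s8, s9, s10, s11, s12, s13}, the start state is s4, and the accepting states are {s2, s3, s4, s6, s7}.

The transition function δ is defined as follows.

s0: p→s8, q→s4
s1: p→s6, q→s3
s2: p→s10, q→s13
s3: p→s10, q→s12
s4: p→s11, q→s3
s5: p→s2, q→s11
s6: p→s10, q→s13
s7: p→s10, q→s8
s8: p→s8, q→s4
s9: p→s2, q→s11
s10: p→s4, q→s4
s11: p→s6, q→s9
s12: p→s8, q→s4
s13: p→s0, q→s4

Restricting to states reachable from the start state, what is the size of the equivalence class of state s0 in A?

4

First remove the unreachable states {s1,s5,s7}; 11 states remain.
Initial partition by acceptance: {s2,s3,s4,s6} | {s0,s8,s9,s10,s11,s12,s13}.
On input q, block {s2,s3,s4,s6} splits into {s2,s3,s6} and {s4}.
On input p, block {s0,s8,s9,s10,s11,s12,s13} splits into {s0,s8,s12,s13} and {s9,s11} and {s10}.
The partition is now stable with 5 blocks: {s2,s3,s6} | {s0,s8,s12,s13} | {s4} | {s9,s11} | {s10}.
State s0 belongs to the block {s0,s8,s12,s13}, which has 4 states.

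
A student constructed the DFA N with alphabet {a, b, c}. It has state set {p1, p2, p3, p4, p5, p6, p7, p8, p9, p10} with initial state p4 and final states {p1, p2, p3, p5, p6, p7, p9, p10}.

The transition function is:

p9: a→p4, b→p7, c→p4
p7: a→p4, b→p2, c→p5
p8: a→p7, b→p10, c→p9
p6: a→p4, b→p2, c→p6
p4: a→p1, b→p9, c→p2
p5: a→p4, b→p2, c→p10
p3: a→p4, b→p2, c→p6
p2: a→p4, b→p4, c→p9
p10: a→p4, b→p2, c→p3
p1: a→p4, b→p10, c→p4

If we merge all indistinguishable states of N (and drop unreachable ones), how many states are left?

4

States {p8} cannot be reached from the start state, so discard them.
Initial partition by acceptance: {p1,p2,p3,p5,p6,p7,p9,p10} | {p4}.
On input b, block {p1,p2,p3,p5,p6,p7,p9,p10} splits into {p1,p3,p5,p6,p7,p9,p10} and {p2}.
Refine {p1,p3,p5,p6,p7,p9,p10} on symbol b: members go to different blocks, giving {p3,p5,p6,p7,p10} and {p1,p9}.
Stable partition: {p3,p5,p6,p7,p10} | {p4} | {p2} | {p1,p9} — 4 equivalence classes.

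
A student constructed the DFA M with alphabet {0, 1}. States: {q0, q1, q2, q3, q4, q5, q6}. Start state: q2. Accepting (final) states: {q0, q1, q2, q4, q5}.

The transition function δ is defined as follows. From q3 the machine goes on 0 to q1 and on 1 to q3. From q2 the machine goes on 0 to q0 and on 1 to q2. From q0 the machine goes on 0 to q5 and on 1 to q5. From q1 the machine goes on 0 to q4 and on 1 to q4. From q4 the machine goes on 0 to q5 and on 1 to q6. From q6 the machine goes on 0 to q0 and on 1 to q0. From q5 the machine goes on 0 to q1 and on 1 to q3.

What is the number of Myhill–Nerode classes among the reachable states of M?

7

Start with accepting vs non-accepting: {q0,q1,q2,q4,q5} | {q3,q6}.
Split {q0,q1,q2,q4,q5} by δ(·,1) → {q0,q1,q2} and {q4,q5}.
Refine {q0,q1,q2} on symbol 0: members go to different blocks, giving {q0,q1} and {q2}.
Refine {q3,q6} on symbol 1: members go to different blocks, giving {q3} and {q6}.
Refine {q4,q5} on symbol 0: members go to different blocks, giving {q4} and {q5}.
Refine {q0,q1} on symbol 0: members go to different blocks, giving {q0} and {q1}.
The partition is now stable with 7 blocks: {q0} | {q3} | {q4} | {q2} | {q6} | {q5} | {q1}.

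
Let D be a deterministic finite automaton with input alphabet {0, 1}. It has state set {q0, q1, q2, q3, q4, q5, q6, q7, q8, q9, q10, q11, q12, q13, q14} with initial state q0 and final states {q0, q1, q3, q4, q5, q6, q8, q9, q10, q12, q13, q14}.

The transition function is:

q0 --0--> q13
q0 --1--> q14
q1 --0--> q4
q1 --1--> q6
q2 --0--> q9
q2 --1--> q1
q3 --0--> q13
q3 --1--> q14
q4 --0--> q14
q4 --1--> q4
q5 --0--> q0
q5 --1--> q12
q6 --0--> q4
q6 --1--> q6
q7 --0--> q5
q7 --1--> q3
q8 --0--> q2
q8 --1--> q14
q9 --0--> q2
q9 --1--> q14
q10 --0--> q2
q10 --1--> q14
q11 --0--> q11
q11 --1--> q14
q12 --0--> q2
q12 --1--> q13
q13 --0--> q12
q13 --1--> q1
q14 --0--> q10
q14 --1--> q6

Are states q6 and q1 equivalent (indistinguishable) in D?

Yes

Reachable states from the start: {q0,q1,q2,q4,q6,q9,q10,q12,q13,q14}. Unreachable: {q3,q5,q7,q8,q11} — drop them.
Start with accepting vs non-accepting: {q0,q1,q4,q6,q9,q10,q12,q13,q14} | {q2}.
Refine {q0,q1,q4,q6,q9,q10,q12,q13,q14} on symbol 0: members go to different blocks, giving {q0,q1,q4,q6,q13,q14} and {q9,q10,q12}.
Refine {q0,q1,q4,q6,q13,q14} on symbol 0: members go to different blocks, giving {q0,q1,q4,q6} and {q13,q14}.
On input 0, block {q0,q1,q4,q6} splits into {q0,q4} and {q1,q6}.
Split {q0,q4} by δ(·,1) → {q0} and {q4}.
No further refinement is possible. Final partition (6 blocks): {q0} | {q2} | {q9,q10,q12} | {q13,q14} | {q1,q6} | {q4}.
q6 and q1 lie in the same block of the stable partition, so they are equivalent — no string distinguishes them.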